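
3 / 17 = 0.18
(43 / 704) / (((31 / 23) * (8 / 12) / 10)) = 0.68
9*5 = 45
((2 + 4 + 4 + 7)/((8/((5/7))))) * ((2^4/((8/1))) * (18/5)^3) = 24786/175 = 141.63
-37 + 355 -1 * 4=314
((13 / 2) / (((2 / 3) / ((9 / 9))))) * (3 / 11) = 117 / 44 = 2.66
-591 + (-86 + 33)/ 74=-43787/ 74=-591.72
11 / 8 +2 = 27 / 8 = 3.38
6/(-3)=-2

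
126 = 126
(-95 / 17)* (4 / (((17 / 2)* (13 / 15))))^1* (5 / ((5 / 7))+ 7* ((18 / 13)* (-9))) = 11890200 / 48841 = 243.45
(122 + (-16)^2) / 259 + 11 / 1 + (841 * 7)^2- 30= 1282299804 / 37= 34656751.46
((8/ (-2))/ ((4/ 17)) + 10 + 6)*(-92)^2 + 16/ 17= -143872/ 17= -8463.06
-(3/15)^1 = -0.20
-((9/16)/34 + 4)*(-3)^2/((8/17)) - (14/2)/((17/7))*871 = -11260129/4352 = -2587.35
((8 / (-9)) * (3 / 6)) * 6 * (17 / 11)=-136 / 33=-4.12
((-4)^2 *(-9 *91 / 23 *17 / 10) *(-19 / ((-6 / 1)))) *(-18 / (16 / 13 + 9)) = 620568 / 115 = 5396.24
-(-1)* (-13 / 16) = -13 / 16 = -0.81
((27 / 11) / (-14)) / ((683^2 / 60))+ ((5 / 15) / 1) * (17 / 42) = 87218863 / 646553754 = 0.13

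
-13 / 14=-0.93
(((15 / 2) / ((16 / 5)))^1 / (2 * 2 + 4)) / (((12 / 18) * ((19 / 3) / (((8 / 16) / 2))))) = 675 / 38912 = 0.02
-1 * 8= -8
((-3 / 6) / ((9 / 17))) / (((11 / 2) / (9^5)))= -111537 / 11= -10139.73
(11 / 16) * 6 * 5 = 165 / 8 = 20.62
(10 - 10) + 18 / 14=9 / 7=1.29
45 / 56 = 0.80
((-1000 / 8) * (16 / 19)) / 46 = -1000 / 437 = -2.29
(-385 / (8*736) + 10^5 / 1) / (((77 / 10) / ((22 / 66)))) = 4329.00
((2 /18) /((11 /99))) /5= 1 /5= 0.20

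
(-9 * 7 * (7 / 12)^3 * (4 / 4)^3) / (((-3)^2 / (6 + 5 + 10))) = -16807 / 576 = -29.18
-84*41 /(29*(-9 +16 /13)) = 44772 /2929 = 15.29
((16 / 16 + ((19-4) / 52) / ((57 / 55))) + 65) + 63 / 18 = 68941 / 988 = 69.78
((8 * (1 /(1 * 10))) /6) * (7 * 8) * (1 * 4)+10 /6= 473 /15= 31.53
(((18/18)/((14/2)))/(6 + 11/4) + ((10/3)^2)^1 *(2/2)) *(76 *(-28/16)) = -466184/315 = -1479.95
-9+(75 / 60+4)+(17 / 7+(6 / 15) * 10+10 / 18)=815 / 252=3.23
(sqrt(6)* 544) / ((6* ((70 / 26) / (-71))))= -251056* sqrt(6) / 105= -5856.75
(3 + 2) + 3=8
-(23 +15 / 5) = -26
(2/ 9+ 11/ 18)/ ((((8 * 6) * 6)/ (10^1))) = 25/ 864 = 0.03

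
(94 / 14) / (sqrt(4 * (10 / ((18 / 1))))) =4.50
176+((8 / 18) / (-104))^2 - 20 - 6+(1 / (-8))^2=150.02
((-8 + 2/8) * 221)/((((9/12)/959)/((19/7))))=-17833153/3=-5944384.33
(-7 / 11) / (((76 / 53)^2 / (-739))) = 14530957 / 63536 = 228.70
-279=-279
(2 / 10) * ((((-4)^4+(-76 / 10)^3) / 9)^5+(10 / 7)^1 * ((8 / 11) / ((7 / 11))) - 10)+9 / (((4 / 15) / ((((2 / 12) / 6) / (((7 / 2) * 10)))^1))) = -20194426783761326529841 / 29069824218750000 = -694686.92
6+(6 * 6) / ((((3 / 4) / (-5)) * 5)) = -42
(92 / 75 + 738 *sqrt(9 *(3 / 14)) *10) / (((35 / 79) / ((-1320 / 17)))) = -230875920 *sqrt(42) / 833 - 639584 / 2975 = -1796429.84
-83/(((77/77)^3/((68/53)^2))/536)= -205712512/2809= -73233.36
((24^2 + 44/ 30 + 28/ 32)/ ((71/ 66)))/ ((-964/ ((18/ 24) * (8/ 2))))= -2290233/ 1368880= -1.67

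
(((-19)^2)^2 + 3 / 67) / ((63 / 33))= 68263.40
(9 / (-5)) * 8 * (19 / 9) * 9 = -1368 / 5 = -273.60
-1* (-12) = 12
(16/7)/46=8/161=0.05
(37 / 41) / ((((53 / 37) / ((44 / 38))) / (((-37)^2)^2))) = 56445980998 / 41287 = 1367161.12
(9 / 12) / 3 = 1 / 4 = 0.25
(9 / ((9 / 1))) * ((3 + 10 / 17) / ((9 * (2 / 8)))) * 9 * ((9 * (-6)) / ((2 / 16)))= -105408 / 17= -6200.47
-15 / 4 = -3.75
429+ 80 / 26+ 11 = 5760 / 13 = 443.08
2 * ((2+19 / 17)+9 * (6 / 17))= 214 / 17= 12.59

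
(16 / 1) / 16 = 1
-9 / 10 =-0.90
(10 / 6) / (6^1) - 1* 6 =-103 / 18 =-5.72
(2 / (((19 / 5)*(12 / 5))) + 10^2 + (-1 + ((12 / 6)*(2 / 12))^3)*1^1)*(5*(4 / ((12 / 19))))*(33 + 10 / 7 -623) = -1048921100 / 567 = -1849949.03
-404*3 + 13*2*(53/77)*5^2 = -58874/77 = -764.60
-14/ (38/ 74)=-518/ 19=-27.26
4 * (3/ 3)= 4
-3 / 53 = -0.06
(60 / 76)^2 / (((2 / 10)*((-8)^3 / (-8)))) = 1125 / 23104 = 0.05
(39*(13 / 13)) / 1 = 39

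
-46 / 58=-23 / 29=-0.79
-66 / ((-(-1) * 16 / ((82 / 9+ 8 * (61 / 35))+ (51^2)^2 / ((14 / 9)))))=-30139130219 / 1680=-17939958.46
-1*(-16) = 16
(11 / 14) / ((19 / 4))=22 / 133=0.17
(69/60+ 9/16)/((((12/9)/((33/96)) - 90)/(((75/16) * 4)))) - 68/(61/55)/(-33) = 49431775/33285504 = 1.49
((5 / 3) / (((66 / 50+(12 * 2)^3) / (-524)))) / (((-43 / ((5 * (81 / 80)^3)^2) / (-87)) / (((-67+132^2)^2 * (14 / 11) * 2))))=-754232980644174501253539 / 285709712752640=-2639857684.14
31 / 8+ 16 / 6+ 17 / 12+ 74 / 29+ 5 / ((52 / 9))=102925 / 9048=11.38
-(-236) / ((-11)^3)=-236 / 1331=-0.18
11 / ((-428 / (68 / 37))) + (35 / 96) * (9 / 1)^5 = 2727368911 / 126688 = 21528.23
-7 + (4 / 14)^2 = -339 / 49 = -6.92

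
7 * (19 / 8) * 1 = 133 / 8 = 16.62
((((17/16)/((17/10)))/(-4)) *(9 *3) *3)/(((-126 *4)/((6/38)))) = 135/34048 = 0.00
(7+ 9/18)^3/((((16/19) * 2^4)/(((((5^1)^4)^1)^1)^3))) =15655517578125/2048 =7644295692.44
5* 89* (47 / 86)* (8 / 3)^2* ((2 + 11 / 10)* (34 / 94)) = 750448 / 387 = 1939.14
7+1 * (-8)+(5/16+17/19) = 63/304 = 0.21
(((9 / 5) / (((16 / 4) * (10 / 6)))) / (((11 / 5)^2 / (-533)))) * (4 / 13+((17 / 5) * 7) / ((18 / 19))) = -3659619 / 4840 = -756.12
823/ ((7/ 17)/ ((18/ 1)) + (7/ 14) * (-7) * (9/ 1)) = -125919/ 4816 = -26.15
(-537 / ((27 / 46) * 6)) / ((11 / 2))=-8234 / 297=-27.72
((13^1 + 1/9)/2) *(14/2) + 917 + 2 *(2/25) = 963.05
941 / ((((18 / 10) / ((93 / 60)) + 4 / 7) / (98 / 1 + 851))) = 193782953 / 376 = 515380.19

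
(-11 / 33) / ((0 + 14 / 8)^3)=-64 / 1029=-0.06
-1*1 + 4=3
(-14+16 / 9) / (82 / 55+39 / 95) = -114950 / 17883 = -6.43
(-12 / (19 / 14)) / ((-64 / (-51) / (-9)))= 9639 / 152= 63.41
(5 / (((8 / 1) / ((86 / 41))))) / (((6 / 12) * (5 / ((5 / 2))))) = 215 / 164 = 1.31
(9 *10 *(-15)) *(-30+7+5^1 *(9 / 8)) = 93825 / 4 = 23456.25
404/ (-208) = -101/ 52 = -1.94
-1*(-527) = 527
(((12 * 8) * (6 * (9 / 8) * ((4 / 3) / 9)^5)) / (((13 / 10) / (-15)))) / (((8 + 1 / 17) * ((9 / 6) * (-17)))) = 819200 / 315498807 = 0.00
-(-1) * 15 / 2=15 / 2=7.50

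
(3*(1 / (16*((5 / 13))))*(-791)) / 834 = -10283 / 22240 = -0.46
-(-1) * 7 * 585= 4095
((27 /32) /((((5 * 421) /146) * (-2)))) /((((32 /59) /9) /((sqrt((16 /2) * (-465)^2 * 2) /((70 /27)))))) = -2628015111 /7544320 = -348.34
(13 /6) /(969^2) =13 /5633766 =0.00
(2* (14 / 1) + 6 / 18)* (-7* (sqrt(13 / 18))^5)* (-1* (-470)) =-23630425* sqrt(26) / 2916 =-41320.99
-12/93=-4/31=-0.13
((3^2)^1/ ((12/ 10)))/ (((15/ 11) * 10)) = 11/ 20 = 0.55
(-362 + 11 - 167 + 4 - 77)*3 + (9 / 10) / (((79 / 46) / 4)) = -699507 / 395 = -1770.90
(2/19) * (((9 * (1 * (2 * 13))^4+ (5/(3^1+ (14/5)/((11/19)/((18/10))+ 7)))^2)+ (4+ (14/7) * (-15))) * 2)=1843907811015208/2129606811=865844.25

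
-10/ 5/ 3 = -2/ 3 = -0.67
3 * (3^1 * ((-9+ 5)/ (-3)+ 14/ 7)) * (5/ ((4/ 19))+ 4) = 1665/ 2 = 832.50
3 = 3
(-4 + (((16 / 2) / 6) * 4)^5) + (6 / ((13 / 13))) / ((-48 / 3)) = 8380103 / 1944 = 4310.75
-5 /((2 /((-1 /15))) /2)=1 /3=0.33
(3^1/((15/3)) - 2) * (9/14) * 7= -63/10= -6.30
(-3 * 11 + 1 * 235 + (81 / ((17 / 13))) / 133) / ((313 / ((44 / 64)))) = 5035525 / 11323088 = 0.44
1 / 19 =0.05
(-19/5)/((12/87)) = -551/20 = -27.55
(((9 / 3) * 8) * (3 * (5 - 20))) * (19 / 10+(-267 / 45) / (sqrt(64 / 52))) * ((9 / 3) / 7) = -6156 / 7+4806 * sqrt(13) / 7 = 1596.04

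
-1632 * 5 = -8160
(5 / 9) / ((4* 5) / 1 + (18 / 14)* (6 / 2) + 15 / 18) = 70 / 3111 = 0.02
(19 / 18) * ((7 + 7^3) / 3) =3325 / 27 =123.15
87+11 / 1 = 98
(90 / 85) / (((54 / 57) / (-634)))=-12046 / 17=-708.59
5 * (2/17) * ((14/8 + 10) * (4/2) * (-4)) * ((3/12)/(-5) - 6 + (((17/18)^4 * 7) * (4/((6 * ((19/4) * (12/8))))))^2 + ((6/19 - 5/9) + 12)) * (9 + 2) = -77854514114713523/21398395868937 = -3638.33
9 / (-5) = -9 / 5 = -1.80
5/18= 0.28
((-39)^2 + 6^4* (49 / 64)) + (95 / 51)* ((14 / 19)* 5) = 514103 / 204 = 2520.11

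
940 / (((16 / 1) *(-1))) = -58.75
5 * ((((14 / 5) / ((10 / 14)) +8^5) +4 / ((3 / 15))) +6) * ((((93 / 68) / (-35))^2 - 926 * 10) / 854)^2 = 563969967956332621170393387 / 29250519425607200000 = 19280682.16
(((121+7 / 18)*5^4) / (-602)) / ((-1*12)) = 1365625 / 130032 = 10.50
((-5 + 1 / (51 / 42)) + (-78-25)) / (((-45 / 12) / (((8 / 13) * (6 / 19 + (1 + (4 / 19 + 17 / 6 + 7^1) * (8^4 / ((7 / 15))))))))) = 45574196160 / 29393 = 1550511.90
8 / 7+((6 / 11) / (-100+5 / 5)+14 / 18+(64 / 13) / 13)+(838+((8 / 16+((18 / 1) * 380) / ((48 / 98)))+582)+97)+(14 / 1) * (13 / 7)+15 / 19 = 759368102225 / 48954906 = 15511.58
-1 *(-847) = 847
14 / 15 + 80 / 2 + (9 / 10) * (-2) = 587 / 15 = 39.13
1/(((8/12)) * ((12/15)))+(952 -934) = 159/8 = 19.88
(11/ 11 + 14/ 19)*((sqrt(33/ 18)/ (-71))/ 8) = -11*sqrt(66)/ 21584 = -0.00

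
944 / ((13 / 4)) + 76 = 4764 / 13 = 366.46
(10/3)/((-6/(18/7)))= -10/7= -1.43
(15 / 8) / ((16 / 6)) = 45 / 64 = 0.70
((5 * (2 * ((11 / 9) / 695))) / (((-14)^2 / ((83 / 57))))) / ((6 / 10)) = 4565 / 20964258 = 0.00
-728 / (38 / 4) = -1456 / 19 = -76.63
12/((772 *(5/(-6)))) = -18/965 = -0.02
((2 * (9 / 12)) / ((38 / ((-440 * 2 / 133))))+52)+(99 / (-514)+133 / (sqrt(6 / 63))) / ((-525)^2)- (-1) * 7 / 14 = 52.24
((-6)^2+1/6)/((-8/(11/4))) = -2387/192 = -12.43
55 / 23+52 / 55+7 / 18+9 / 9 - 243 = -5425507 / 22770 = -238.27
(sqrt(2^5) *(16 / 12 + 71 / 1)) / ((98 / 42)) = 124 *sqrt(2) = 175.36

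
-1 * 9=-9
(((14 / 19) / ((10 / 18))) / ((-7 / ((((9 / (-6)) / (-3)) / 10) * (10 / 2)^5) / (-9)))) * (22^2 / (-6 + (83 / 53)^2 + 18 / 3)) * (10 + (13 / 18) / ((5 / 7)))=75786749775 / 130891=579006.58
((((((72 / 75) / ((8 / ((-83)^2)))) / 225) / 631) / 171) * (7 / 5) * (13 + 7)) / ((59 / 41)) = 0.00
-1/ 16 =-0.06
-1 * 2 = -2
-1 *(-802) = 802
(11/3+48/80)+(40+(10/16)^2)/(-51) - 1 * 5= -24893/16320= -1.53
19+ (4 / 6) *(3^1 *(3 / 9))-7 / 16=923 / 48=19.23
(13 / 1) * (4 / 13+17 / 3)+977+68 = 1122.67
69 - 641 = -572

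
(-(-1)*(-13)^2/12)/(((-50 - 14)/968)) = -20449/96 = -213.01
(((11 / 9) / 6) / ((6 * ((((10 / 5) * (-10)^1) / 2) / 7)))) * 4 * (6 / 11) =-7 / 135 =-0.05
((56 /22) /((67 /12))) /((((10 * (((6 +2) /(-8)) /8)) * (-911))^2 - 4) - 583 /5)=26880 /76449361549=0.00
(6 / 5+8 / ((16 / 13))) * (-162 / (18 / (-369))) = 255717 / 10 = 25571.70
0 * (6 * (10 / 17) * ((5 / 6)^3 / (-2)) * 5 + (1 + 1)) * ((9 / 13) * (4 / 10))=0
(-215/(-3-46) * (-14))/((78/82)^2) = -722830/10647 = -67.89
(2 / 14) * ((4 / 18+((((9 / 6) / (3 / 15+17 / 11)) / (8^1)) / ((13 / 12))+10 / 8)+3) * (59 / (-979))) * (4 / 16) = -4039199 / 410522112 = -0.01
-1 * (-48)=48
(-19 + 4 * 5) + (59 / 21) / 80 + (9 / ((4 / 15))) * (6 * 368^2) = 46071246539 / 1680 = 27423361.04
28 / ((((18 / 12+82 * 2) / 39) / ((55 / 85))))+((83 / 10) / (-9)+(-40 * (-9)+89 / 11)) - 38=1857493639 / 5570730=333.44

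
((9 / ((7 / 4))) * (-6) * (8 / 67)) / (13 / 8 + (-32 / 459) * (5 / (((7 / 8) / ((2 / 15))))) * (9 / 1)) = -2115072 / 658409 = -3.21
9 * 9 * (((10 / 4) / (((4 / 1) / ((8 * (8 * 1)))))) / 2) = 1620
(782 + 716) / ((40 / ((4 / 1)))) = 749 / 5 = 149.80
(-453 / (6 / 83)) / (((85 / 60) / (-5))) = 375990 / 17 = 22117.06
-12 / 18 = -2 / 3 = -0.67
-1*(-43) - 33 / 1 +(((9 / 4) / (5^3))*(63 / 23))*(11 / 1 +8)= 125773 / 11500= 10.94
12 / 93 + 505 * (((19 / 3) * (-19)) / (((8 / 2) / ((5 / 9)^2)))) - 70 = -143391727 / 30132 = -4758.79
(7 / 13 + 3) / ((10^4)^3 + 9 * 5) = 46 / 13000000000585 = 0.00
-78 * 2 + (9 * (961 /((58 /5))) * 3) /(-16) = -274503 /928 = -295.80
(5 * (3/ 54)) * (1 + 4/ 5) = 0.50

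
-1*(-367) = 367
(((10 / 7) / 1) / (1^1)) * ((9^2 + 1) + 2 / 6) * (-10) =-24700 / 21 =-1176.19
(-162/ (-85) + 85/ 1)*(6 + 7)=96031/ 85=1129.78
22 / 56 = 11 / 28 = 0.39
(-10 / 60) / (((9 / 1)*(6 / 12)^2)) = -0.07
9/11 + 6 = 75/11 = 6.82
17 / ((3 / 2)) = 34 / 3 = 11.33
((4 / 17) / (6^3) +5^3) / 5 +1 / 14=402776 / 16065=25.07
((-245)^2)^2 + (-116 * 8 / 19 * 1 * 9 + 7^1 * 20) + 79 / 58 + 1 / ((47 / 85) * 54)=2519286285516385 / 699219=3603000326.82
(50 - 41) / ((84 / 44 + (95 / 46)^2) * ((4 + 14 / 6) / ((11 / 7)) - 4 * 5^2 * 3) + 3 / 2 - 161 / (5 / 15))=-6912972 / 1773469339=-0.00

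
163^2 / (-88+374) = 26569 / 286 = 92.90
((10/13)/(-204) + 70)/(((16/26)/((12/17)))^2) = 3619785/39304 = 92.10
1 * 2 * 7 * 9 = 126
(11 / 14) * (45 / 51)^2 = 2475 / 4046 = 0.61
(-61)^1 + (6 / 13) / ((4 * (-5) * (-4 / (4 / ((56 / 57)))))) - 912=-7083269 / 7280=-972.98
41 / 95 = 0.43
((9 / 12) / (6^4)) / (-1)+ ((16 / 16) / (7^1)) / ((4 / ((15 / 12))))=0.04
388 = 388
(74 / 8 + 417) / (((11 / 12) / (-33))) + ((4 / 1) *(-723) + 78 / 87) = -528847 / 29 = -18236.10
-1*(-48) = 48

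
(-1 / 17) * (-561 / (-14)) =-33 / 14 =-2.36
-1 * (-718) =718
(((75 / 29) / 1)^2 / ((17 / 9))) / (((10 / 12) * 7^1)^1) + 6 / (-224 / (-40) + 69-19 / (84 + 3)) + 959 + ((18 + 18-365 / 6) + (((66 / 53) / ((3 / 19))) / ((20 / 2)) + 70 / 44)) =937.23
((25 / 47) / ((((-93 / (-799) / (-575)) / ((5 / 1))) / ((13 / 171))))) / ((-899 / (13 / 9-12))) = -79421875 / 6772167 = -11.73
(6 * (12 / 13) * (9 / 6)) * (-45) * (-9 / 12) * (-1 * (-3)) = 10935 / 13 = 841.15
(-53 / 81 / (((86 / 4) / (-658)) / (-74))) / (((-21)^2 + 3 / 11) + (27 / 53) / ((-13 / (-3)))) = -39117886808 / 11651669451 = -3.36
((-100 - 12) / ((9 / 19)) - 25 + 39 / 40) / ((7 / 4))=-93769 / 630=-148.84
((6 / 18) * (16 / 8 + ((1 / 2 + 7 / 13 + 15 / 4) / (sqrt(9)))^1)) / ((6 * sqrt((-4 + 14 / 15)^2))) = 935 / 14352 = 0.07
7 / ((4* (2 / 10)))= 35 / 4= 8.75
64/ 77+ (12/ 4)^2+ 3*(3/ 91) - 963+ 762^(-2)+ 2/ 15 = -395621595137/ 415160460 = -952.94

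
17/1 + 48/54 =17.89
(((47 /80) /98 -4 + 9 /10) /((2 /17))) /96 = -412369 /1505280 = -0.27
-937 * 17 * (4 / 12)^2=-15929 / 9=-1769.89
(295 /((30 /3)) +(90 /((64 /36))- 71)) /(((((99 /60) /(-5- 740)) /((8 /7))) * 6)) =-543850 /693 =-784.78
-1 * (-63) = 63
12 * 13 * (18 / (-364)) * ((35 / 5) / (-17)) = 54 / 17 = 3.18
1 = 1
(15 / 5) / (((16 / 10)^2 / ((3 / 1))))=3.52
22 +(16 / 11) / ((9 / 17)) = 2450 / 99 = 24.75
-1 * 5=-5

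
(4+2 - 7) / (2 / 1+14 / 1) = -1 / 16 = -0.06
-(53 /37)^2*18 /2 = -25281 /1369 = -18.47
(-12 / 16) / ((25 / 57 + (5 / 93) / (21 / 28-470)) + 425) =-3316659 / 1881379160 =-0.00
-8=-8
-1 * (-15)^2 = -225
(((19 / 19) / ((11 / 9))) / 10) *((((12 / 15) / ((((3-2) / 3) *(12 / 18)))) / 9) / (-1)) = -9 / 275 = -0.03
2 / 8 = 1 / 4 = 0.25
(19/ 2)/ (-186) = -19/ 372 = -0.05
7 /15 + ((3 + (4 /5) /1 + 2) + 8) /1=214 /15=14.27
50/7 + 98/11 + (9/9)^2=1313/77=17.05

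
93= 93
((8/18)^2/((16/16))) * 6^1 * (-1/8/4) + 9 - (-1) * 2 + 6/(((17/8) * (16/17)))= 377/27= 13.96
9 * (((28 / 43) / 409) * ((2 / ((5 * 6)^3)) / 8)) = 7 / 52761000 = 0.00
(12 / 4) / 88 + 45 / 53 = 0.88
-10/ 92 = -5/ 46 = -0.11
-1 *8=-8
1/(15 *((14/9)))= 3/70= 0.04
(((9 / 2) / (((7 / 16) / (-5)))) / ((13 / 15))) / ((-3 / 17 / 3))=91800 / 91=1008.79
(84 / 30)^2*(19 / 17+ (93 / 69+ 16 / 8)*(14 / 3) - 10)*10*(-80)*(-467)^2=-10815623222656 / 1173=-9220480155.72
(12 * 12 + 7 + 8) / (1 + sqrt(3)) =-159 / 2 + 159 * sqrt(3) / 2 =58.20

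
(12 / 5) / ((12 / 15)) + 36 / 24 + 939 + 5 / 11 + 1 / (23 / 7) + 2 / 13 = 6212347 / 6578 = 944.41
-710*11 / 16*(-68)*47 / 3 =3120095 / 6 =520015.83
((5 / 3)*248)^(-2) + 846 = 1300809609 / 1537600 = 846.00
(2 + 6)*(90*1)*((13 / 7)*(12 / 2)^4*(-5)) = -60652800 / 7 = -8664685.71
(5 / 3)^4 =625 / 81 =7.72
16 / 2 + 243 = 251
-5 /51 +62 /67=2827 /3417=0.83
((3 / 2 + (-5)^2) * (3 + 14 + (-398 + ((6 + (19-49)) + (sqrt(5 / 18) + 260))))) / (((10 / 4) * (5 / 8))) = -12296 / 5 + 212 * sqrt(10) / 75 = -2450.26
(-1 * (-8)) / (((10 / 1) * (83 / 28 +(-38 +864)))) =112 / 116055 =0.00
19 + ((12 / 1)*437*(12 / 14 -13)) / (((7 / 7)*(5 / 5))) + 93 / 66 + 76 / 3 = -29397707 / 462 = -63631.40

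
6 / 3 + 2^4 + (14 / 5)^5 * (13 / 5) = 7272962 / 15625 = 465.47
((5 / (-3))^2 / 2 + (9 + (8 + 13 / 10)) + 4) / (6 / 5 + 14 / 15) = 533 / 48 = 11.10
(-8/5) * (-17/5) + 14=486/25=19.44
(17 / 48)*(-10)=-85 / 24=-3.54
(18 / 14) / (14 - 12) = 9 / 14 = 0.64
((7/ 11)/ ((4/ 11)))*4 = 7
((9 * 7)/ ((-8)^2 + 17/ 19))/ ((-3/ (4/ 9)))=-532/ 3699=-0.14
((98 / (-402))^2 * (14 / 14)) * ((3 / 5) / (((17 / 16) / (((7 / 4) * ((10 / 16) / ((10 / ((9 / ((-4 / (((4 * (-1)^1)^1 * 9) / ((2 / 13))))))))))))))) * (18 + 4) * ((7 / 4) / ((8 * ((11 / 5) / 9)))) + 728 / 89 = 40188284591 / 869357696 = 46.23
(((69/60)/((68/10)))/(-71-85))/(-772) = 23/16378752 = 0.00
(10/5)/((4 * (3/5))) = 5/6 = 0.83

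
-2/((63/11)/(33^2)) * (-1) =2662/7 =380.29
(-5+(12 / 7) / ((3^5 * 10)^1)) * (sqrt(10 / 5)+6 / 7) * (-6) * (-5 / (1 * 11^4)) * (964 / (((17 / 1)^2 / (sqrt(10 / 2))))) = -27325544 * sqrt(10) / 799706061 - 54651088 * sqrt(5) / 1865980809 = -0.17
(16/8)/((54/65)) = 65/27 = 2.41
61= 61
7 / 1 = 7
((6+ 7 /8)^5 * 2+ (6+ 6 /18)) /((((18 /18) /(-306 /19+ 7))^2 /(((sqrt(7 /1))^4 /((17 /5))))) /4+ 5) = 11073439184246705 /1802136416256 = 6144.62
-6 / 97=-0.06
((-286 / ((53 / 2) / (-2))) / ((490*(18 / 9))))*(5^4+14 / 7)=13.81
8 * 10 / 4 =20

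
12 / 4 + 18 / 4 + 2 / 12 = 23 / 3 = 7.67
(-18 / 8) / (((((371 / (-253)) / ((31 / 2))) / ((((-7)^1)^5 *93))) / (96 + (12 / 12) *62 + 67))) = -3546356172975 / 424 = -8364047577.77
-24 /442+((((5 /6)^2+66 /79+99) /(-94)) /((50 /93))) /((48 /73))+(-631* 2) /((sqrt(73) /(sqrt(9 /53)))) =-3786* sqrt(3869) /3869-145555092161 /47265004800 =-63.95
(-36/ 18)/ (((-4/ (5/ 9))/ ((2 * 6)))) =10/ 3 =3.33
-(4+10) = -14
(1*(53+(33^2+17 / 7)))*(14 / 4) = 8011 / 2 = 4005.50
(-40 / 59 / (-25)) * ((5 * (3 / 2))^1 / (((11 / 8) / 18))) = 1728 / 649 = 2.66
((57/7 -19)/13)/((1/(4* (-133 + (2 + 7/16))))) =39691/91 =436.16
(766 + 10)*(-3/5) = -2328/5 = -465.60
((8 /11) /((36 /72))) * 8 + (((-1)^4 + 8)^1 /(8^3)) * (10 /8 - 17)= 11.36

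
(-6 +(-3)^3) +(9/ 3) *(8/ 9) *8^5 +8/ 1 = 262069/ 3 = 87356.33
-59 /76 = -0.78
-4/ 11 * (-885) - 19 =3331/ 11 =302.82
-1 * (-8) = 8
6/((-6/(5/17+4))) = -4.29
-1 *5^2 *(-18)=450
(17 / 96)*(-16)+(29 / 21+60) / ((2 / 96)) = 123625 / 42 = 2943.45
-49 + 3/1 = -46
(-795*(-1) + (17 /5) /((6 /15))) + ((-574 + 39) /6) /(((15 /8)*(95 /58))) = 774.47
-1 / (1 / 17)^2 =-289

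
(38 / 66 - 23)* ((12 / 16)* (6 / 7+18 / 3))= -8880 / 77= -115.32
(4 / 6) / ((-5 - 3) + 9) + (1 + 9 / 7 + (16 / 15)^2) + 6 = 15892 / 1575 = 10.09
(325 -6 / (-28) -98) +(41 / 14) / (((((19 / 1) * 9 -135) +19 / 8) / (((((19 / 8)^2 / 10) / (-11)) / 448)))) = 385001759279 / 1694443520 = 227.21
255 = 255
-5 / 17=-0.29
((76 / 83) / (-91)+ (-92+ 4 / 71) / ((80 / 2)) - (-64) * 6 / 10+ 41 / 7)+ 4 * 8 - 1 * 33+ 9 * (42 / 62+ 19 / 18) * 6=1597452079 / 11874395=134.53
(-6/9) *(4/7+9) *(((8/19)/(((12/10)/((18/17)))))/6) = -2680/6783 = -0.40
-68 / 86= -34 / 43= -0.79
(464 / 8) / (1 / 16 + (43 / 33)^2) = 1010592 / 30673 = 32.95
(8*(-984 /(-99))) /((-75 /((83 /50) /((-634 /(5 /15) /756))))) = 1524544 /2179375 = 0.70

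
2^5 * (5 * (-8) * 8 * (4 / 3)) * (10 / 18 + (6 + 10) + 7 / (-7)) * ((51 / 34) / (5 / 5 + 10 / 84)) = -40140800 / 141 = -284686.52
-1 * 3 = -3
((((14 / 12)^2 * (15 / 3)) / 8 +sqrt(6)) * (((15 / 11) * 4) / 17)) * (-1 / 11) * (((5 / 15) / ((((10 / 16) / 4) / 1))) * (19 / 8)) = -304 * sqrt(6) / 2057- 4655 / 37026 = -0.49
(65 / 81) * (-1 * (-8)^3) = 33280 / 81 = 410.86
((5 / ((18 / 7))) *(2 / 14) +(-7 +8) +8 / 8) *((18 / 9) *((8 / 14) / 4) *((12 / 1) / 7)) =1.12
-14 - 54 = -68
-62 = -62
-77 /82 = -0.94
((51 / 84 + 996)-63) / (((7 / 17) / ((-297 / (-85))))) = 7763877 / 980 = 7922.32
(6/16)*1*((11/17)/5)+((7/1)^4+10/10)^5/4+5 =13592956801568648873/680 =19989642355248013.05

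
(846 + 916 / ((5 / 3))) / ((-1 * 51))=-2326 / 85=-27.36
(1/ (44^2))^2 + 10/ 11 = 3407361/ 3748096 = 0.91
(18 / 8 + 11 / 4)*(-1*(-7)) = 35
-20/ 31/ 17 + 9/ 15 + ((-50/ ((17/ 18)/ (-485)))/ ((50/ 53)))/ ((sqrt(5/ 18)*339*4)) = 1481/ 2635 + 46269*sqrt(10)/ 3842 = 38.65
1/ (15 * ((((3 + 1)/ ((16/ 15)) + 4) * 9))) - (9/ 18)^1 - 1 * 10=-87877/ 8370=-10.50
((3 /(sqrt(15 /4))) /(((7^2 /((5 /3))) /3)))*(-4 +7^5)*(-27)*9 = -8166258*sqrt(15) /49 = -645464.92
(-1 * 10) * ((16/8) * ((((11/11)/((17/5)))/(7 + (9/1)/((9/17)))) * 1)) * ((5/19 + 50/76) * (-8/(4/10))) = 4375/969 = 4.51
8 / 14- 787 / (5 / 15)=-16523 / 7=-2360.43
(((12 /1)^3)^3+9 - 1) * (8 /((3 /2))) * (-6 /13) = -165112971520 /13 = -12700997809.23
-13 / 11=-1.18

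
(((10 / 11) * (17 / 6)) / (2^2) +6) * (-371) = -325367 / 132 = -2464.90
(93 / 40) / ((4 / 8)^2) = 93 / 10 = 9.30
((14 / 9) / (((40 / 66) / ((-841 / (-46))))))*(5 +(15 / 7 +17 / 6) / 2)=351.38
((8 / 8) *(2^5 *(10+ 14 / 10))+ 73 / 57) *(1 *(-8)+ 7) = -104333 / 285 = -366.08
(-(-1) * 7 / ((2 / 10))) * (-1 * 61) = -2135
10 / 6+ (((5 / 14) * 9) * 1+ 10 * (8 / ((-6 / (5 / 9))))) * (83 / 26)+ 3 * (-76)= -2355959 / 9828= -239.72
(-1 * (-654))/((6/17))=1853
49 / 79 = 0.62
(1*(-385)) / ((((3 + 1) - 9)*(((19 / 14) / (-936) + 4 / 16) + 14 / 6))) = 1009008 / 33833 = 29.82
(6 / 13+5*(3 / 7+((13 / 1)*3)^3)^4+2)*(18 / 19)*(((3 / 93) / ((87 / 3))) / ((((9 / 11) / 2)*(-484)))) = -1932383639308470855363872 / 5864641783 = -329497301081529.82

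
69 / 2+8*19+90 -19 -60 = 395 / 2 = 197.50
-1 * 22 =-22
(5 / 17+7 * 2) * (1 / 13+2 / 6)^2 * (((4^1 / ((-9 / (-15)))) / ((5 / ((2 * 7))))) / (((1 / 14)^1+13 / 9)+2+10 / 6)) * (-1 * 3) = -48771072 / 1876069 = -26.00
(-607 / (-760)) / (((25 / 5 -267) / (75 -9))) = -20031 / 99560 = -0.20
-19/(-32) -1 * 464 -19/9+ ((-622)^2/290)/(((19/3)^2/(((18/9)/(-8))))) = -7143192221/15075360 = -473.83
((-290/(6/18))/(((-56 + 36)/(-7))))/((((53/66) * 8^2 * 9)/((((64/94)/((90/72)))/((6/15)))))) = -2233/2491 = -0.90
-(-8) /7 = 8 /7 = 1.14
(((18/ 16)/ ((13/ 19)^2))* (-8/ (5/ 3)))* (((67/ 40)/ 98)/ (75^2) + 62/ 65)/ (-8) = 296114803293/ 215306000000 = 1.38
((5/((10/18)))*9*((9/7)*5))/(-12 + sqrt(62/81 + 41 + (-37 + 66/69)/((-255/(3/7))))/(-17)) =-500435846325/11521087064 + 557685*sqrt(39655284515)/80647609448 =-42.06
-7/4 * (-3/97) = 21/388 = 0.05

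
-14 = -14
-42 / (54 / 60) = -140 / 3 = -46.67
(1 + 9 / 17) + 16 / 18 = 370 / 153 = 2.42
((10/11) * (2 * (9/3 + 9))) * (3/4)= 180/11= 16.36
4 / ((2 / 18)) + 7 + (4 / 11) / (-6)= 1417 / 33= 42.94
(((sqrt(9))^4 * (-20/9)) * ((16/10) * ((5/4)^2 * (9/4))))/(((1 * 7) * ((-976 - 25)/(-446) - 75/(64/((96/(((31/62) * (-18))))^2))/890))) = -120570525/1745989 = -69.06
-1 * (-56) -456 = -400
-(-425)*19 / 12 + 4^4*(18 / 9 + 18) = 69515 / 12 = 5792.92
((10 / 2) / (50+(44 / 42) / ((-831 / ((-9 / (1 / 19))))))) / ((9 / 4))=9695 / 219078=0.04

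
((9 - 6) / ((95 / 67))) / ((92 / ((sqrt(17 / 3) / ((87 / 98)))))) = 3283 * sqrt(51) / 380190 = 0.06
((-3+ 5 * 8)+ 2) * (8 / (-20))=-78 / 5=-15.60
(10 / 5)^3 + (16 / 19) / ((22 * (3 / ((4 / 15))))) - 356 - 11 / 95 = -3273997 / 9405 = -348.11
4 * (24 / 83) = 96 / 83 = 1.16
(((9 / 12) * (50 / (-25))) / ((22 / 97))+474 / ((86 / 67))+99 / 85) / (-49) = -58511163 / 7880180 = -7.43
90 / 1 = 90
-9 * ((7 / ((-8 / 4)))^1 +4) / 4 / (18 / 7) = -7 / 16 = -0.44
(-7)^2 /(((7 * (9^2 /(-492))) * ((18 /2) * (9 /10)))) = -11480 /2187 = -5.25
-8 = -8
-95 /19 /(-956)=5 /956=0.01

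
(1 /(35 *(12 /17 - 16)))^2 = 289 /82810000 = 0.00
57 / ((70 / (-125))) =-1425 / 14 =-101.79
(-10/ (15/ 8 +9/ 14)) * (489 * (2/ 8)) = -22820/ 47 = -485.53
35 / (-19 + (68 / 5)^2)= 875 / 4149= 0.21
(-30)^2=900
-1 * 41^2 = -1681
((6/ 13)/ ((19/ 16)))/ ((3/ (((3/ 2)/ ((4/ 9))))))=108/ 247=0.44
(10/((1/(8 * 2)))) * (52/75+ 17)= 42464/15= 2830.93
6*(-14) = -84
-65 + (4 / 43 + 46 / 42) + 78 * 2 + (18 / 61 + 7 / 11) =56422441 / 605913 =93.12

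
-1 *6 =-6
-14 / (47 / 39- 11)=273 / 191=1.43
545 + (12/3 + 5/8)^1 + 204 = 6029/8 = 753.62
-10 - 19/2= -39/2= -19.50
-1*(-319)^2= -101761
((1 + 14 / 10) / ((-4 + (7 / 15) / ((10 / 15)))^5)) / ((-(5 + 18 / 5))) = 400000 / 560940633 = 0.00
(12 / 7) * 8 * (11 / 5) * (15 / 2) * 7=1584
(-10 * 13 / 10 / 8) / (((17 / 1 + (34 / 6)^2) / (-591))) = 5319 / 272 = 19.56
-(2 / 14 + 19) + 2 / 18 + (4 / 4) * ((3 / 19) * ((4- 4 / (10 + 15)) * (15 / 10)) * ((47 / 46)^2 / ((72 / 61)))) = -577089889 / 31660650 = -18.23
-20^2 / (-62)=200 / 31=6.45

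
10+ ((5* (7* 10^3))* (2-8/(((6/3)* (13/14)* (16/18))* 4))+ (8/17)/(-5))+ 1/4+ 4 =27610.31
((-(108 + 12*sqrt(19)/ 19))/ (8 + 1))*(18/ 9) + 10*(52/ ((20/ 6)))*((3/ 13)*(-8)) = -312 - 8*sqrt(19)/ 57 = -312.61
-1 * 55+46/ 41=-53.88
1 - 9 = -8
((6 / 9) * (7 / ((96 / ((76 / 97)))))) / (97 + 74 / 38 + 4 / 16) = 361 / 940221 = 0.00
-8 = -8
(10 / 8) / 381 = 5 / 1524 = 0.00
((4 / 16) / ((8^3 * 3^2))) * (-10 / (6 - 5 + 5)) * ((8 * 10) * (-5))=125 / 3456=0.04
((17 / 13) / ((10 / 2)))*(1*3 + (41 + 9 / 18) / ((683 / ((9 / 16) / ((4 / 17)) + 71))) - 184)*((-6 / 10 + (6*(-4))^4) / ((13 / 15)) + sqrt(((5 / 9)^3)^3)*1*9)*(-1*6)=3644113625*sqrt(5) / 46028736 + 3917248308078633 / 36936640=106053361.84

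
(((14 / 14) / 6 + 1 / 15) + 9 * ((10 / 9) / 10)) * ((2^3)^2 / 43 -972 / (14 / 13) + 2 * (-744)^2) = 6159712751 / 4515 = 1364277.46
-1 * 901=-901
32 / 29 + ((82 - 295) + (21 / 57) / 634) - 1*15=-79262477 / 349334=-226.90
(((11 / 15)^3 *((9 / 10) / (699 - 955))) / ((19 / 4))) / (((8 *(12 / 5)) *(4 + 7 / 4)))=-1331 / 503424000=-0.00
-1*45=-45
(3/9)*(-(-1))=1/3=0.33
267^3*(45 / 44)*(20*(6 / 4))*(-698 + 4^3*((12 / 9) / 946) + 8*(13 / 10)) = -2089044024362235 / 5203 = -401507596456.32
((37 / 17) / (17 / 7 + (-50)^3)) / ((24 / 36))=-259 / 9916474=-0.00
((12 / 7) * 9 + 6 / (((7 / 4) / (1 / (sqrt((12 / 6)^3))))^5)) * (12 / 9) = 32 * sqrt(2) / 16807 + 144 / 7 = 20.57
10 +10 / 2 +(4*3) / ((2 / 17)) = 117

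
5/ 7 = 0.71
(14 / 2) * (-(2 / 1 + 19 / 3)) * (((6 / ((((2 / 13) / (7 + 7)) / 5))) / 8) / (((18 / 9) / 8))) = -79625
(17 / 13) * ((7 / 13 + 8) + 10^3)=222887 / 169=1318.86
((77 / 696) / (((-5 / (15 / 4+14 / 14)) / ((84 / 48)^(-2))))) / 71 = -209 / 432390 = -0.00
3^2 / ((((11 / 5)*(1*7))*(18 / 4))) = 10 / 77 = 0.13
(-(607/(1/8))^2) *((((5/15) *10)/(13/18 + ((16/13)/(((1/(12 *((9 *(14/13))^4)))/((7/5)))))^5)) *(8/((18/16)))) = -0.00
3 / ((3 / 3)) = 3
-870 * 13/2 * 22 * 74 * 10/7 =-92063400/7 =-13151914.29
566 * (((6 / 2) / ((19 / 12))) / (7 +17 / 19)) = 3396 / 25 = 135.84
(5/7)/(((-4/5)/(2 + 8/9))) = -325/126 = -2.58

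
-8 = -8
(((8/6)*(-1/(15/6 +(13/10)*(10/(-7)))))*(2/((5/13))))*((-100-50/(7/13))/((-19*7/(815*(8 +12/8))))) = -847600/7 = -121085.71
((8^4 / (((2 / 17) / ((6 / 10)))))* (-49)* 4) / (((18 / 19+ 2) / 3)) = -20837376 / 5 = -4167475.20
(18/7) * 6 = 108/7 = 15.43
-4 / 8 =-1 / 2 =-0.50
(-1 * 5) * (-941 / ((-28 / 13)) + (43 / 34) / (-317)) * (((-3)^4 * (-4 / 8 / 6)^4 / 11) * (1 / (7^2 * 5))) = -65923035 / 20820681728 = -0.00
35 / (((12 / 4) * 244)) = 0.05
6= 6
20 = 20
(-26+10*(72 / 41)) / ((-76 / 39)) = 6747 / 1558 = 4.33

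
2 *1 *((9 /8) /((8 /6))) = 27 /16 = 1.69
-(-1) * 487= 487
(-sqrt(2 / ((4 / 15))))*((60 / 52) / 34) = -15*sqrt(30) / 884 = -0.09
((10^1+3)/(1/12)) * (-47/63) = -116.38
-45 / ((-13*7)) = 45 / 91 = 0.49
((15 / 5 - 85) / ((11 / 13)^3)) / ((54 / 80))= -7206160 / 35937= -200.52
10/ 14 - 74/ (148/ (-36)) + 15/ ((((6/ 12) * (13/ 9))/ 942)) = 1782083/ 91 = 19583.33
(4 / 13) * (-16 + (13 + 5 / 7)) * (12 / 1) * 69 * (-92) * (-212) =-1033555968 / 91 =-11357757.89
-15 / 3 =-5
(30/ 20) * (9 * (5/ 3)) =45/ 2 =22.50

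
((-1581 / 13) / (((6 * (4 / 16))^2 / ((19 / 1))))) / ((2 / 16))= -320416 / 39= -8215.79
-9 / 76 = -0.12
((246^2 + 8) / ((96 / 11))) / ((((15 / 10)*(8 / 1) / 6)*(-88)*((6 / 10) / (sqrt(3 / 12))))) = -75655 / 2304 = -32.84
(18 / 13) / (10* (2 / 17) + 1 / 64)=1.16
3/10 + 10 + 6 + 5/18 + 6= 1016/45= 22.58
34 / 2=17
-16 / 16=-1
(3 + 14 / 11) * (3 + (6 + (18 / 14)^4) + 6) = 2001072 / 26411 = 75.77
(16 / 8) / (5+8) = 2 / 13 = 0.15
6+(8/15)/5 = 458/75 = 6.11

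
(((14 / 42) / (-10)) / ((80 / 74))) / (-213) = 37 / 255600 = 0.00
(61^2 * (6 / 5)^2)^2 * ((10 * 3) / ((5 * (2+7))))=11962806624 / 625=19140490.60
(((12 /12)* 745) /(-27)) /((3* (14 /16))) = -5960 /567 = -10.51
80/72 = 10/9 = 1.11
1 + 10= 11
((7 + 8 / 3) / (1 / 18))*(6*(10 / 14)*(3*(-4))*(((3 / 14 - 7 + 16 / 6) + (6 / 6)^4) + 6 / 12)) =1148400 / 49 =23436.73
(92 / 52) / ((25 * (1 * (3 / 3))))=23 / 325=0.07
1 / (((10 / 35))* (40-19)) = 1 / 6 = 0.17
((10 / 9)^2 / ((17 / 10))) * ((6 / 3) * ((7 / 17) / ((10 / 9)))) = 1400 / 2601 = 0.54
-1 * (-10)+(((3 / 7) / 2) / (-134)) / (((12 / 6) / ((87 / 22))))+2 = 990267 / 82544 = 12.00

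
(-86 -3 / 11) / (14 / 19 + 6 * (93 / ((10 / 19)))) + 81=80.92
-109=-109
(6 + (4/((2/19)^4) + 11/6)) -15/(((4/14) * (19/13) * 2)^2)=564313663/17328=32566.58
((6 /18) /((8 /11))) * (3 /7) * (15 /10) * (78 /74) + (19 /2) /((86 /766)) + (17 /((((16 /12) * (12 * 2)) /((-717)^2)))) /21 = 4665121631 /356384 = 13090.15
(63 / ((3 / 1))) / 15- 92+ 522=2157 / 5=431.40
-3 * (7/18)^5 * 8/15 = -16807/1180980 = -0.01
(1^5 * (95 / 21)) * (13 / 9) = 1235 / 189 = 6.53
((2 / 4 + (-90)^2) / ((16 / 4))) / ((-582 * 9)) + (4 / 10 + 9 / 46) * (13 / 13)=1007309 / 4818960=0.21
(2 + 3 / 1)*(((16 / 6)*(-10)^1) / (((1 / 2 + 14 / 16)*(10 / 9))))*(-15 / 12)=1200 / 11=109.09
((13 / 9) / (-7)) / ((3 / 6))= -26 / 63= -0.41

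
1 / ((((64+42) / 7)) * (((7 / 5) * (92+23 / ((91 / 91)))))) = 1 / 2438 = 0.00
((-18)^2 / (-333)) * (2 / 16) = -9 / 74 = -0.12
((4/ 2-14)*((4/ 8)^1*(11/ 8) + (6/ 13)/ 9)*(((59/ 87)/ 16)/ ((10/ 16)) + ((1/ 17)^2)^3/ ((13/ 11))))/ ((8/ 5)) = -8534735021773/ 22713259328448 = -0.38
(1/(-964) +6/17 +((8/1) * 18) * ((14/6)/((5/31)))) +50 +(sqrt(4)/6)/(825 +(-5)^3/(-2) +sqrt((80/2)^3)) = 12145147841549/5692453740 - 64 * sqrt(10)/1736775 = 2133.55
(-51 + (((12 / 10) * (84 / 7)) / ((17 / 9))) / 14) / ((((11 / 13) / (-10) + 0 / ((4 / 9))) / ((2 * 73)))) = 113959716 / 1309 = 87058.61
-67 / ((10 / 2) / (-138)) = 9246 / 5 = 1849.20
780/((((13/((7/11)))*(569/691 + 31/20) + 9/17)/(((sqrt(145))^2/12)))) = 15500166500/80609891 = 192.29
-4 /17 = -0.24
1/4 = 0.25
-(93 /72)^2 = -961 /576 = -1.67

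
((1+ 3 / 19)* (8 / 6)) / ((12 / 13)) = 286 / 171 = 1.67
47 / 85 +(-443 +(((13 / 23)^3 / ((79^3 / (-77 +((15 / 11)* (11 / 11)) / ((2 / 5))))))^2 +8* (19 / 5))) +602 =281215900976343280784776381 / 1480450364356358806972660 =189.95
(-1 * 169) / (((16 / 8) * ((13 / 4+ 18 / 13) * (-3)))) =4394 / 723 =6.08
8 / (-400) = -1 / 50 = -0.02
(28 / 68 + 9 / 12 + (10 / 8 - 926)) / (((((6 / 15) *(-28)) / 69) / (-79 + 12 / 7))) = -418644735 / 952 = -439752.87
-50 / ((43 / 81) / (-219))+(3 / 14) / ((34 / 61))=422196069 / 20468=20627.13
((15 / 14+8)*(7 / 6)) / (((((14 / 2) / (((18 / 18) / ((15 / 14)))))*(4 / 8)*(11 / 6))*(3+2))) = 254 / 825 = 0.31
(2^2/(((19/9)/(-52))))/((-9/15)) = 3120/19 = 164.21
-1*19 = -19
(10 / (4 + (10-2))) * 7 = 35 / 6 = 5.83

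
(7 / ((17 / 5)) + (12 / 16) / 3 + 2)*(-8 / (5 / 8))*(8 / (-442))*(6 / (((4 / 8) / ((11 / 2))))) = 65.88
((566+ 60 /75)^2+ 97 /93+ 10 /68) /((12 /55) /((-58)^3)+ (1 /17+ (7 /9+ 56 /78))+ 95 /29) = 37959144155862501 /570741171895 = 66508.51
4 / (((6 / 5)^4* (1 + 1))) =625 / 648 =0.96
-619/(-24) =619/24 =25.79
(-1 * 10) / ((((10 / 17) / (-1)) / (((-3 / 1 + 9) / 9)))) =34 / 3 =11.33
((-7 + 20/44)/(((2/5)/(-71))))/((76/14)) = 44730/209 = 214.02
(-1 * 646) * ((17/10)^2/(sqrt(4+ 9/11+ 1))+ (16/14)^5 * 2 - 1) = -31478934/16807 - 93347 * sqrt(11)/400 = -2646.96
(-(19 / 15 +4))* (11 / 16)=-869 / 240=-3.62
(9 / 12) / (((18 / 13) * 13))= 1 / 24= 0.04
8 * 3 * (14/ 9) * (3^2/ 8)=42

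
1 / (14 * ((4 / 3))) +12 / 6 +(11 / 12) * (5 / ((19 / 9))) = 4495 / 1064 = 4.22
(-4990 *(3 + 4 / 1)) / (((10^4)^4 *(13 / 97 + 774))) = -338821 / 75091000000000000000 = -0.00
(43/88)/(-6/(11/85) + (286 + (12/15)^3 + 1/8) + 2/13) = 69875/34381091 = 0.00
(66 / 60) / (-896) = -11 / 8960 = -0.00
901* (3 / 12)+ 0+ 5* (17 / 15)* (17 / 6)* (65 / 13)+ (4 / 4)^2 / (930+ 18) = 217231 / 711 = 305.53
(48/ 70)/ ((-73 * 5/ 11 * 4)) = -66/ 12775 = -0.01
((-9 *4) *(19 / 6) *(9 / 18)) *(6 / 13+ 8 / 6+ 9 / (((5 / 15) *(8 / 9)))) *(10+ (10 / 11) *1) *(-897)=197377605 / 11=17943418.64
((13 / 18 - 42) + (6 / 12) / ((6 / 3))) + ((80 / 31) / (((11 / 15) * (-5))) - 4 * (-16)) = 273367 / 12276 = 22.27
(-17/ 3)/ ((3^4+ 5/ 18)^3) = -33048/ 3131359847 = -0.00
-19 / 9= -2.11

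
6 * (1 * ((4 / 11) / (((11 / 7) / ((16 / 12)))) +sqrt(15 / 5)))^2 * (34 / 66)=7616 * sqrt(3) / 3993 +13866934 / 1449459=12.87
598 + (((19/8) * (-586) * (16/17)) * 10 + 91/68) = -12499.49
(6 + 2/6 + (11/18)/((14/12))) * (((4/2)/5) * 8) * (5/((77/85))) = 65280/539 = 121.11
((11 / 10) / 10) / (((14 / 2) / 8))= 22 / 175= 0.13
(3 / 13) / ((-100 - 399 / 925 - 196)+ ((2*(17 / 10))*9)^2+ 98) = 925 / 2957864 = 0.00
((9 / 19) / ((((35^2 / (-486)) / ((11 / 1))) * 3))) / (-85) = 16038 / 1978375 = 0.01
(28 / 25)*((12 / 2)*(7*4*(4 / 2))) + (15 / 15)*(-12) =9108 / 25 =364.32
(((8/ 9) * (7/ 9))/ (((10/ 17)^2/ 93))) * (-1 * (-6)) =250852/ 225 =1114.90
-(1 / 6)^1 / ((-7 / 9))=3 / 14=0.21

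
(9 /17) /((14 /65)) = 585 /238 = 2.46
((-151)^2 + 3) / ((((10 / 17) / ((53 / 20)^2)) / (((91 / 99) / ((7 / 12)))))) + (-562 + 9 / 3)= 3534506339 / 8250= 428425.01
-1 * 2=-2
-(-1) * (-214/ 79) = -214/ 79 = -2.71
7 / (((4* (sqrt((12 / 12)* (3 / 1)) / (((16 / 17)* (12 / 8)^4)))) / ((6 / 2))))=14.44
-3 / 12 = -1 / 4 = -0.25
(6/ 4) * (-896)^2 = 1204224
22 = 22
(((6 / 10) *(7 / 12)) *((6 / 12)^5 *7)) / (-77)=-7 / 7040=-0.00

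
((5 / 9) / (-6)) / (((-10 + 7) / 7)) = 35 / 162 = 0.22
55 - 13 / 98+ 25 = 7827 / 98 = 79.87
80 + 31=111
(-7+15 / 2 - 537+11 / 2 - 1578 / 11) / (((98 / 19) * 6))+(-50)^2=5343013 / 2156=2478.21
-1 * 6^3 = -216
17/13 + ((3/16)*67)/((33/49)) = 45671/2288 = 19.96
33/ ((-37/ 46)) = -1518/ 37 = -41.03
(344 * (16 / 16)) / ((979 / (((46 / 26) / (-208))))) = -989 / 330902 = -0.00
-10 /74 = -5 /37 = -0.14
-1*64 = -64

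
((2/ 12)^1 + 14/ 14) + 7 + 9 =103/ 6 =17.17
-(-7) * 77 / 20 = 539 / 20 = 26.95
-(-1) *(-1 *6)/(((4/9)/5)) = -135/2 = -67.50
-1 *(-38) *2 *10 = 760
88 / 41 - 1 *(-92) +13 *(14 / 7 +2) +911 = 43343 / 41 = 1057.15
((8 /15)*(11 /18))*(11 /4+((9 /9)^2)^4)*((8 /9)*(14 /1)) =1232 /81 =15.21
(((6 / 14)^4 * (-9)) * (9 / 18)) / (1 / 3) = -0.46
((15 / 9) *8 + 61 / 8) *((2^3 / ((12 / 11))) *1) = 5533 / 36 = 153.69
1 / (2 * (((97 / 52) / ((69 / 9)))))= 2.05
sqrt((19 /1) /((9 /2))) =sqrt(38) /3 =2.05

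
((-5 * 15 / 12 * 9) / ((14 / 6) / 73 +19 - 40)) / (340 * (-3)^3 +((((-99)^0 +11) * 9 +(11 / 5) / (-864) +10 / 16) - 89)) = -0.00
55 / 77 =5 / 7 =0.71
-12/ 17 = -0.71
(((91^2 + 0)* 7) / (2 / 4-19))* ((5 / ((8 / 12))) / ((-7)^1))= 124215 / 37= 3357.16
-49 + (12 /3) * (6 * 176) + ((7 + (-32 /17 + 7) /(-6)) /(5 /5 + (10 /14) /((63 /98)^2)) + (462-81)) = 34250713 /7514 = 4558.25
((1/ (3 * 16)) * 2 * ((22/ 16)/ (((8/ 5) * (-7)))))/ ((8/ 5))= -275/ 86016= -0.00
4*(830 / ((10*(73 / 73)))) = 332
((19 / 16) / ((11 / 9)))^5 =146211169851 / 168874213376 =0.87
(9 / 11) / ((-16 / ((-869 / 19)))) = 711 / 304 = 2.34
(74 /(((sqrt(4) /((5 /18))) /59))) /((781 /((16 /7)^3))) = 22353920 /2410947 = 9.27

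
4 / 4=1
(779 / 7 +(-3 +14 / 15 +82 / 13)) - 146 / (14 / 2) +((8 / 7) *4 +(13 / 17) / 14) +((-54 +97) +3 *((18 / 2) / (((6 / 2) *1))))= 7021631 / 46410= 151.30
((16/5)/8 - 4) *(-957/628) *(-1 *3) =-25839/1570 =-16.46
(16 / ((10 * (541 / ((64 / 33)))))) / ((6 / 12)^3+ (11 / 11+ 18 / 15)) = 4096 / 1660329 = 0.00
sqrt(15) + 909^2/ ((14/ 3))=sqrt(15) + 2478843/ 14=177064.09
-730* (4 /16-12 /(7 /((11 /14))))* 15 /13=1177125 /1274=923.96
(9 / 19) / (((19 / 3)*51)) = 9 / 6137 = 0.00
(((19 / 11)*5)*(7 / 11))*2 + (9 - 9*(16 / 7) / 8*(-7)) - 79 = -4962 / 121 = -41.01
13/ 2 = 6.50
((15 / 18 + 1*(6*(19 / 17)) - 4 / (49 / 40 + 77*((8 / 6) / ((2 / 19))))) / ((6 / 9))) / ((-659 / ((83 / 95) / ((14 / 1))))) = -7475630969 / 6984340512520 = -0.00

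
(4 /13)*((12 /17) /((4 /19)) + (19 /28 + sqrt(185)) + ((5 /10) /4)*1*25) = 6813 /3094 + 4*sqrt(185) /13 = 6.39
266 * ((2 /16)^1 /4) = 133 /16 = 8.31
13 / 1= 13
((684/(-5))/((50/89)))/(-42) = 5073/875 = 5.80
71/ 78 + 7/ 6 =27/ 13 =2.08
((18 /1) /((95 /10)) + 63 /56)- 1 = 307 /152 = 2.02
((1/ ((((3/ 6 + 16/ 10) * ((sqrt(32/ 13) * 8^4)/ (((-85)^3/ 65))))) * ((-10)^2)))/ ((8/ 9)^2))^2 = 439907195025/ 5603111255146496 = 0.00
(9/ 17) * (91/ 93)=273/ 527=0.52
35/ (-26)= -35/ 26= -1.35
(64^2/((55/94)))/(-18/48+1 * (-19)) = -3080192/8525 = -361.31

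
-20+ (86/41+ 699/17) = 23.22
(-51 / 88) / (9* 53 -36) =-17 / 12936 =-0.00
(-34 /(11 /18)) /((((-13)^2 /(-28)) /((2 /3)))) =11424 /1859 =6.15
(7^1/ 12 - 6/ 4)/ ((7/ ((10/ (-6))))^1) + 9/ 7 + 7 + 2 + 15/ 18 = 2857/ 252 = 11.34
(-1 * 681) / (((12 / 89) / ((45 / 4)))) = -909135 / 16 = -56820.94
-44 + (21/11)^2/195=-345913/7865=-43.98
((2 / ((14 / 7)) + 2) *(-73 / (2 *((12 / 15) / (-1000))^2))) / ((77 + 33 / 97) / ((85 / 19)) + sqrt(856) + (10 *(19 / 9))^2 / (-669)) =141922482477230493298828125 / 28930976832841592069 - 17076849178580192373046875 *sqrt(214) / 28930976832841592069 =-3729230.61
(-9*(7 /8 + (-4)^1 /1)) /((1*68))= 225 /544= 0.41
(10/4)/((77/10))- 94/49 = -859/539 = -1.59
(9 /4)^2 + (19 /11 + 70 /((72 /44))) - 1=76931 /1584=48.57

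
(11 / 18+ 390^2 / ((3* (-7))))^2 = 832698225529 / 15876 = 52450127.58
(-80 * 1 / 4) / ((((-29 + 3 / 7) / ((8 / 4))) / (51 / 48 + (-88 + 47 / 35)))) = -47933 / 400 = -119.83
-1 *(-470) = 470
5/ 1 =5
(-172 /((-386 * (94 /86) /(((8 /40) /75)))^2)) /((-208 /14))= 556549 /1203389474625000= 0.00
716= 716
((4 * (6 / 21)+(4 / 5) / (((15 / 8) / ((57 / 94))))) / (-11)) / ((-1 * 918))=524 / 3775275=0.00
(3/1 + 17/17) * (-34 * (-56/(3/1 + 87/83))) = 5644/3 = 1881.33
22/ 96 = 11/ 48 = 0.23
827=827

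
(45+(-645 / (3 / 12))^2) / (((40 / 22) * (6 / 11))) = 53695323 / 8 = 6711915.38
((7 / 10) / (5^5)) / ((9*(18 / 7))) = 49 / 5062500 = 0.00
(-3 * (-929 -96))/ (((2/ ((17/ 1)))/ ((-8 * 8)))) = -1672800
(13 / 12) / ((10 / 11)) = 143 / 120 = 1.19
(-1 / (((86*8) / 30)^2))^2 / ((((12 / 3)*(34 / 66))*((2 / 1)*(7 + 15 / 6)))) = 1670625 / 18092404293632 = 0.00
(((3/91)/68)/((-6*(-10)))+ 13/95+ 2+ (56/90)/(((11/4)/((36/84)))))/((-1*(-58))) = 0.04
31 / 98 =0.32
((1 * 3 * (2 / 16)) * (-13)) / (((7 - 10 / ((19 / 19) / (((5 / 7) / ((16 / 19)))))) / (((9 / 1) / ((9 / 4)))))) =1092 / 83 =13.16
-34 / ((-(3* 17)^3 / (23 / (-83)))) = -46 / 647649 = -0.00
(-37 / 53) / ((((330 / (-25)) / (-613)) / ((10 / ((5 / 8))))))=-518.72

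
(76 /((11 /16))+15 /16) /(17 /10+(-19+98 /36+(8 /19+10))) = -16775955 /625504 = -26.82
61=61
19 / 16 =1.19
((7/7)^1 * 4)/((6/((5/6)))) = 5/9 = 0.56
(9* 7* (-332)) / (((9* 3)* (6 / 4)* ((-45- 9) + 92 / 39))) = 10.00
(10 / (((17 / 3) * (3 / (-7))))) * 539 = -37730 / 17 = -2219.41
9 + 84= 93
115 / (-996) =-115 / 996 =-0.12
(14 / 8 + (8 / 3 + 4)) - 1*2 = 77 / 12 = 6.42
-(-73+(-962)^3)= 890277201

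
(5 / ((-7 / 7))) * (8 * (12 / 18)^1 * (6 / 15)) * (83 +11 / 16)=-892.67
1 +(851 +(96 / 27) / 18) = 69028 / 81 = 852.20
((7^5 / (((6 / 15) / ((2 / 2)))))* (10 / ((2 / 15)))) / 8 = 6302625 / 16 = 393914.06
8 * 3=24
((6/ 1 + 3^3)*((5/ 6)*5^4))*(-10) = -171875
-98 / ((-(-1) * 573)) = -98 / 573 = -0.17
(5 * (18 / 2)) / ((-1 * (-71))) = 45 / 71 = 0.63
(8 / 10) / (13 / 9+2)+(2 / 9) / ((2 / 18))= 346 / 155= 2.23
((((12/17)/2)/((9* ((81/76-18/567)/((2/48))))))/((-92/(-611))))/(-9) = -0.00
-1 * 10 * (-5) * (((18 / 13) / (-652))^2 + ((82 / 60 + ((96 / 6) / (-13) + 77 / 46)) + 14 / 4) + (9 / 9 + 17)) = 722187273055 / 619642218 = 1165.49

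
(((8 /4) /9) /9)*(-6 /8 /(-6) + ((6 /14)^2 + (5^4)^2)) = 51041707 /5292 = 9645.07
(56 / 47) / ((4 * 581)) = 2 / 3901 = 0.00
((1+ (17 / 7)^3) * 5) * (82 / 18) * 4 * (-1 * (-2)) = 957760 / 343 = 2792.30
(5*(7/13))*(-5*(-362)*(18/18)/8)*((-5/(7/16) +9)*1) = -76925/52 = -1479.33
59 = 59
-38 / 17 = -2.24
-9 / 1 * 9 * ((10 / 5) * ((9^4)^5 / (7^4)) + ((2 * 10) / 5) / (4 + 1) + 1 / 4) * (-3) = 118172508262033360198023 / 48020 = 2460901879675830074.93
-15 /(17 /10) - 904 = -15518 /17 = -912.82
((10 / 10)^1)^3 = 1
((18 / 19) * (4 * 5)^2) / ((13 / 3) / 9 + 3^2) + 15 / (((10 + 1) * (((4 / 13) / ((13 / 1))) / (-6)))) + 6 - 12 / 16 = -502377 / 1672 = -300.46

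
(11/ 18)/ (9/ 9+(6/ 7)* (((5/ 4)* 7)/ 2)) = 22/ 171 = 0.13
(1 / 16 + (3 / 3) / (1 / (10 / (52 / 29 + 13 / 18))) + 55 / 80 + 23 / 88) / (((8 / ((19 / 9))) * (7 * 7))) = 10948123 / 407639232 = 0.03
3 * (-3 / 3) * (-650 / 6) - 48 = 277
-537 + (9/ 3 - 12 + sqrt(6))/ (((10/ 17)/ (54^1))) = -6816/ 5 + 459 * sqrt(6)/ 5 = -1138.34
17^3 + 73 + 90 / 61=304236 / 61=4987.48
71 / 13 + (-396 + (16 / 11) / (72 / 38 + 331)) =-353228323 / 904475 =-390.53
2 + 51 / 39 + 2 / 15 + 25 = 5546 / 195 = 28.44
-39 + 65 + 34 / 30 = 407 / 15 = 27.13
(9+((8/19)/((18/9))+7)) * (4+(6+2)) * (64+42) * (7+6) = 5093088/19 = 268057.26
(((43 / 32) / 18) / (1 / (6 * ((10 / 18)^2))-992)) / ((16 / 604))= -162325 / 57108096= -0.00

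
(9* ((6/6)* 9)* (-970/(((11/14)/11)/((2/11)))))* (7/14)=-1099980/11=-99998.18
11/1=11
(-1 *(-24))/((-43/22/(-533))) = 6544.74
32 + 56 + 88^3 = 681560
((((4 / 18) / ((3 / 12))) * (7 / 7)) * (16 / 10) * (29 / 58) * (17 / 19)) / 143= 544 / 122265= 0.00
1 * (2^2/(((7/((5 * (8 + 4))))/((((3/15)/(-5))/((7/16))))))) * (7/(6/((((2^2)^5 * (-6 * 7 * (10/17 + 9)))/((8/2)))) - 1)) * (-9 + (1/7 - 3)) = -886636544/3407985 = -260.16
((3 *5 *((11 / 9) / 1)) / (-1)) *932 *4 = -205040 / 3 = -68346.67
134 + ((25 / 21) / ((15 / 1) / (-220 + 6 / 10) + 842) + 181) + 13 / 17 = 104115934297 / 329724843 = 315.77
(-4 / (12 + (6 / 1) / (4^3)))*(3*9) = -384 / 43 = -8.93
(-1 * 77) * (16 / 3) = -1232 / 3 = -410.67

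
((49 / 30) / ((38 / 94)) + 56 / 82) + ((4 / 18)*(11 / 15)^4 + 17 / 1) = 21.79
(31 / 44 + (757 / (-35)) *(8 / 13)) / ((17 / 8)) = -504718 / 85085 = -5.93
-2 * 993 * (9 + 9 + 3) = -41706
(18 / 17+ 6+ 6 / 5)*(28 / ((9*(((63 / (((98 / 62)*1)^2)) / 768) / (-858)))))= -54846984192 / 81685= -671444.99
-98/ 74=-49/ 37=-1.32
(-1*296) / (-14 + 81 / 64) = 18944 / 815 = 23.24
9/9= 1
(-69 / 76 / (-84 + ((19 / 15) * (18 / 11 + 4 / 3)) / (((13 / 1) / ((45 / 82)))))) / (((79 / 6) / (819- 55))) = 463610862 / 737833061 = 0.63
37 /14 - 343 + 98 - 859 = -15419 /14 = -1101.36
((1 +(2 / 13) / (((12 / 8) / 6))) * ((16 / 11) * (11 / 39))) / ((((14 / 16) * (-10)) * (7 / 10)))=-128 / 1183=-0.11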